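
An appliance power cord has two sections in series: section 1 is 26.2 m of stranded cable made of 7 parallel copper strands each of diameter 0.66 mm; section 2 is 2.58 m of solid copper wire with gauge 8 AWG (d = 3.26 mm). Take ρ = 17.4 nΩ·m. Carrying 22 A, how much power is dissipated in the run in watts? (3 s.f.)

94.7 W

ρ = 17.4 nΩ·m = 1.74×10^-8 Ω·m
Section 1: A_strand = π(3.3000e-04)² = 3.421e-07 m²; R₁ = ρL/(N·A_s) = (1.74×10^-8)(26.2)/(7×3.421e-07) = 0.1904 Ω
Section 2: A = π(3.26/2 mm)² = π(1.6300e-03 m)² = 8.347e-06 m²
R₂ = (1.74×10^-8)(2.58)/(8.347e-06) = 0.005378 Ω
R = R₁ + R₂ = 0.1957 Ω
P = I²R = (22)² × 0.1957 = 94.7 W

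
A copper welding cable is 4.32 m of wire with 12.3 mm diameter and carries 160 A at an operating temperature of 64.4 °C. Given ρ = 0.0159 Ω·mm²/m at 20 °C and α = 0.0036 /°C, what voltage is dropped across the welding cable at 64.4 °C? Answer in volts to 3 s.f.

0.107 V

ρ = 0.0159 Ω·mm²/m = 1.59×10^-8 Ω·m
A = π(d/2)² = π(6.1500e-03 m)² = 1.188e-04 m²
R₍20₎ = ρL/A = (1.59×10^-8)(4.32)/(1.188e-04) = 5.781×10^-4 Ω
R₍64.4₎ = R₍20₎(1 + αΔT) = 5.781×10^-4 × (1 + 0.0036×44.4) = 6.705×10^-4 Ω
V = IR = 160 × 6.705×10^-4 = 0.107 V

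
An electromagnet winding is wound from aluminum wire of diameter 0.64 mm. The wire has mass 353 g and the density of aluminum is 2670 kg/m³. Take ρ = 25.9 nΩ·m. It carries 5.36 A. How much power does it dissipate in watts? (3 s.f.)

951 W

ρ = 25.9 nΩ·m = 2.59×10^-8 Ω·m
A = π(d/2)² = π(3.2000e-04 m)² = 3.2170e-07 m²
L = m/(density·A) = 0.353/(2670×3.2170e-07) = 411 m
R = ρL/A = (2.59×10^-8)(411)/(3.2170e-07) = 33.09 Ω
P = I²R = (5.36)² × 33.09 = 951 W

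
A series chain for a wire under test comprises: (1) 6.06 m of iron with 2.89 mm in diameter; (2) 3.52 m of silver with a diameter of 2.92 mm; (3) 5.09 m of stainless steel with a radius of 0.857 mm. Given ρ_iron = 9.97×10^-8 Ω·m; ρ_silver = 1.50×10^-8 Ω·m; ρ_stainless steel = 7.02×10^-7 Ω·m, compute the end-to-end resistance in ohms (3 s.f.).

1.65 Ω

Seg 1: A = π(d/2)² = π(1.4450e-03 m)² = 6.560e-06 m²
R_1 = (9.97×10^-8)(6.06)/(6.560e-06) = 0.0921 Ω
Seg 2: A = π(d/2)² = π(1.4600e-03 m)² = 6.697e-06 m²
R_2 = (1.50×10^-8)(3.52)/(6.697e-06) = 0.007885 Ω
Seg 3: A = πr² = π(8.5700e-04 m)² = 2.307e-06 m²
R_3 = (7.02×10^-7)(5.09)/(2.307e-06) = 1.549 Ω
R_total = R_1 + R_2 + R_3 = 1.65 Ω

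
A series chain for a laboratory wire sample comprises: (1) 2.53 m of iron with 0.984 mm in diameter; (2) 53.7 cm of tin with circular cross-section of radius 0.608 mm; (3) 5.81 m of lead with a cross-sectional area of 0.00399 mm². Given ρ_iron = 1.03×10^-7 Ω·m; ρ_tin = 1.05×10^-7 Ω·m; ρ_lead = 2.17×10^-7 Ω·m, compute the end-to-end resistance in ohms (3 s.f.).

Seg 1: A = π(d/2)² = π(4.9200e-04 m)² = 7.605e-07 m²
R_1 = (1.03×10^-7)(2.53)/(7.605e-07) = 0.3427 Ω
Seg 2: A = πr² = π(6.0800e-04 m)² = 1.161e-06 m²
R_2 = (1.05×10^-7)(0.537)/(1.161e-06) = 0.04855 Ω
Seg 3: A = 0.00399 mm² = 3.990e-09 m²
R_3 = (2.17×10^-7)(5.81)/(3.990e-09) = 316 Ω
R_total = R_1 + R_2 + R_3 = 316 Ω

316 Ω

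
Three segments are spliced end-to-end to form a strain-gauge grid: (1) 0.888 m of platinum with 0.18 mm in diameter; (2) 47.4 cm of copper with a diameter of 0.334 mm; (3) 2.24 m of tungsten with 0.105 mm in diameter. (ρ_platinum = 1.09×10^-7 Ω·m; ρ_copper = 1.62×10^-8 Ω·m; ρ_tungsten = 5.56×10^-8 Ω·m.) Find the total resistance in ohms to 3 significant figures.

18.3 Ω

Seg 1: A = π(d/2)² = π(9.0000e-05 m)² = 2.545e-08 m²
R_1 = (1.09×10^-7)(0.888)/(2.545e-08) = 3.804 Ω
Seg 2: A = π(d/2)² = π(1.6700e-04 m)² = 8.762e-08 m²
R_2 = (1.62×10^-8)(0.474)/(8.762e-08) = 0.08764 Ω
Seg 3: A = π(d/2)² = π(5.2500e-05 m)² = 8.659e-09 m²
R_3 = (5.56×10^-8)(2.24)/(8.659e-09) = 14.38 Ω
R_total = R_1 + R_2 + R_3 = 18.3 Ω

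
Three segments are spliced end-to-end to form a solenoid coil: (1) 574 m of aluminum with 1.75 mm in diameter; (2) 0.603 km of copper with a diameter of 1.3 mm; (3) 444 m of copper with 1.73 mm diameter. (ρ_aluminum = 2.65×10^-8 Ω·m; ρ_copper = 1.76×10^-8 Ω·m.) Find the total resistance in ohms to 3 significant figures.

Seg 1: A = π(d/2)² = π(8.7500e-04 m)² = 2.405e-06 m²
R_1 = (2.65×10^-8)(574)/(2.405e-06) = 6.324 Ω
Seg 2: A = π(d/2)² = π(6.5000e-04 m)² = 1.327e-06 m²
R_2 = (1.76×10^-8)(603)/(1.327e-06) = 7.996 Ω
Seg 3: A = π(d/2)² = π(8.6500e-04 m)² = 2.351e-06 m²
R_3 = (1.76×10^-8)(444)/(2.351e-06) = 3.324 Ω
R_total = R_1 + R_2 + R_3 = 17.6 Ω

17.6 Ω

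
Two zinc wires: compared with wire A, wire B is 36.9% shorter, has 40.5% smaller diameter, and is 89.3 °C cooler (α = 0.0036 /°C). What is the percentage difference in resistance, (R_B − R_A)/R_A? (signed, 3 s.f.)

R ∝ ρL/d² with ρ ∝ (1+αΔT), so R_B/R_A = (1 − 36.9/100) × (1 − 40.5/100)⁻² × (1 − 0.0036×89.3)
= 0.631 × 2.825 × 0.6785 = 1.209
(R_B − R_A)/R_A = 1.209 − 1 = 20.9%

20.9%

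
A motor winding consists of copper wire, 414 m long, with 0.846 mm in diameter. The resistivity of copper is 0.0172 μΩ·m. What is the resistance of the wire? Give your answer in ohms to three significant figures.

12.7 Ω

ρ = 0.0172 μΩ·m = 1.72×10^-8 Ω·m
A = π(d/2)² = π(4.2300e-04 m)² = 5.621e-07 m²
R = ρL/A = (1.72×10^-8)(414 m)/(5.621e-07 m²) = 12.7 Ω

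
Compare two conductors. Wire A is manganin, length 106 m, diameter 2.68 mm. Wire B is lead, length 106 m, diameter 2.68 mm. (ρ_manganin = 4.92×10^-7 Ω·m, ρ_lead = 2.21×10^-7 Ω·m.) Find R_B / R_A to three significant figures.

0.449

R ∝ ρL/d², so R_B/R_A = (ρ_B/ρ_A)
= (2.21×10^-7/4.92×10^-7) = 0.449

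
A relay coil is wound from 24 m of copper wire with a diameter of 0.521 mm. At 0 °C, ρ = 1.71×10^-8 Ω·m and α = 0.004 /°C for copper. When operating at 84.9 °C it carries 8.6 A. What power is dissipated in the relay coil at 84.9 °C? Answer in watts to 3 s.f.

191 W

A = π(d/2)² = π(2.6050e-04 m)² = 2.132e-07 m²
R₍0₎ = ρL/A = (1.71×10^-8)(24)/(2.132e-07) = 1.925 Ω
R₍84.9₎ = R₍0₎(1 + αΔT) = 1.925 × (1 + 0.004×84.9) = 2.579 Ω
P = I²R = (8.6)² × 2.579 = 191 W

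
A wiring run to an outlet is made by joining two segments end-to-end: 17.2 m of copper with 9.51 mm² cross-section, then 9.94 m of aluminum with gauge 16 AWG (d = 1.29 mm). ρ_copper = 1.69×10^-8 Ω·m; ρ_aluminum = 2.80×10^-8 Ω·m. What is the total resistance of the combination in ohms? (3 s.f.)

Segment 1: A = 9.51 mm² = 9.510e-06 m²
R₁ = ρL/A = (1.69×10^-8)(17.2)/(9.510e-06) = 0.03057 Ω
Segment 2: A = π(1.29/2 mm)² = π(6.4500e-04 m)² = 1.307e-06 m²
R₂ = (2.80×10^-8)(9.94)/(1.307e-06) = 0.2129 Ω
R = R₁ + R₂ = 0.244 Ω

0.244 Ω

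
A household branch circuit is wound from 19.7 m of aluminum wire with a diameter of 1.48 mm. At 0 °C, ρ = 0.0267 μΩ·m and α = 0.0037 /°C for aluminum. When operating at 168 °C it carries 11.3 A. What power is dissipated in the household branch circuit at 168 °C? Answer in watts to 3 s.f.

ρ = 0.0267 μΩ·m = 2.67×10^-8 Ω·m
A = π(d/2)² = π(7.4000e-04 m)² = 1.720e-06 m²
R₍0₎ = ρL/A = (2.67×10^-8)(19.7)/(1.720e-06) = 0.3057 Ω
R₍168₎ = R₍0₎(1 + αΔT) = 0.3057 × (1 + 0.0037×168) = 0.4958 Ω
P = I²R = (11.3)² × 0.4958 = 63.3 W

63.3 W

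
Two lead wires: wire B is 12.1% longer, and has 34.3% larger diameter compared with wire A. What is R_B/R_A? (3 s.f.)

R ∝ L/d², so R_B/R_A = (1 + 12.1/100) × (1 + 34.3/100)⁻²
= 1.121 × 0.5544 = 0.622

0.622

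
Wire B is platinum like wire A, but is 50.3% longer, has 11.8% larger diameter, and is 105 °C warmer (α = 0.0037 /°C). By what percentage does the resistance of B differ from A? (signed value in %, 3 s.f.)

67.0%

R ∝ ρL/d² with ρ ∝ (1+αΔT), so R_B/R_A = (1 + 50.3/100) × (1 + 11.8/100)⁻² × (1 + 0.0037×105)
= 1.503 × 0.8001 × 1.389 = 1.67
(R_B − R_A)/R_A = 1.67 − 1 = 67.0%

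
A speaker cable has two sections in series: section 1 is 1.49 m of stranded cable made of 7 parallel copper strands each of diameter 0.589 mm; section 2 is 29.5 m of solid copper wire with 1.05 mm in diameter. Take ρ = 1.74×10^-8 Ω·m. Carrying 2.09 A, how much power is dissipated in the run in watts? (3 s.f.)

2.65 W

Section 1: A_strand = π(2.9450e-04)² = 2.725e-07 m²; R₁ = ρL/(N·A_s) = (1.74×10^-8)(1.49)/(7×2.725e-07) = 0.01359 Ω
Section 2: A = π(d/2)² = π(5.2500e-04 m)² = 8.659e-07 m²
R₂ = (1.74×10^-8)(29.5)/(8.659e-07) = 0.5928 Ω
R = R₁ + R₂ = 0.6064 Ω
P = I²R = (2.09)² × 0.6064 = 2.65 W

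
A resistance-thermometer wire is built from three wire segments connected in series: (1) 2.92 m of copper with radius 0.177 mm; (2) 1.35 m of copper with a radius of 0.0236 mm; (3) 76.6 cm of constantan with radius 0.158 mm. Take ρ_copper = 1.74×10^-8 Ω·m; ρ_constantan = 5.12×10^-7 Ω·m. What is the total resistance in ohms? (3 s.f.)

Seg 1: A = πr² = π(1.7700e-04 m)² = 9.842e-08 m²
R_1 = (1.74×10^-8)(2.92)/(9.842e-08) = 0.5162 Ω
Seg 2: A = πr² = π(2.3600e-05 m)² = 1.750e-09 m²
R_2 = (1.74×10^-8)(1.35)/(1.750e-09) = 13.42 Ω
Seg 3: A = πr² = π(1.5800e-04 m)² = 7.843e-08 m²
R_3 = (5.12×10^-7)(0.766)/(7.843e-08) = 5.001 Ω
R_total = R_1 + R_2 + R_3 = 18.9 Ω

18.9 Ω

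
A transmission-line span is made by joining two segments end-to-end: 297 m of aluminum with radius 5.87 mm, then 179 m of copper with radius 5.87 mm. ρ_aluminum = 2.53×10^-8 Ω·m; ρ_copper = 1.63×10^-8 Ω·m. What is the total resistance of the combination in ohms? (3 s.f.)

Segment 1: A = πr² = π(5.8700e-03 m)² = 1.082e-04 m²
R₁ = ρL/A = (2.53×10^-8)(297)/(1.082e-04) = 0.06941 Ω
R₂ = (1.63×10^-8)(179)/(1.082e-04) = 0.02695 Ω
R = R₁ + R₂ = 0.0964 Ω

0.0964 Ω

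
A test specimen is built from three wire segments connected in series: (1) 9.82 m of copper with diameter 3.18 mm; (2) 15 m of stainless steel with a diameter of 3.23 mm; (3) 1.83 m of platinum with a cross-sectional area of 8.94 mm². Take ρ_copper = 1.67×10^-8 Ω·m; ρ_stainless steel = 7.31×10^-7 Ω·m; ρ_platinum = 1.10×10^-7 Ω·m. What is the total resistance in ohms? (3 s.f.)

1.38 Ω

Seg 1: A = π(d/2)² = π(1.5900e-03 m)² = 7.942e-06 m²
R_1 = (1.67×10^-8)(9.82)/(7.942e-06) = 0.02065 Ω
Seg 2: A = π(d/2)² = π(1.6150e-03 m)² = 8.194e-06 m²
R_2 = (7.31×10^-7)(15)/(8.194e-06) = 1.338 Ω
Seg 3: A = 8.94 mm² = 8.940e-06 m²
R_3 = (1.10×10^-7)(1.83)/(8.940e-06) = 0.02252 Ω
R_total = R_1 + R_2 + R_3 = 1.38 Ω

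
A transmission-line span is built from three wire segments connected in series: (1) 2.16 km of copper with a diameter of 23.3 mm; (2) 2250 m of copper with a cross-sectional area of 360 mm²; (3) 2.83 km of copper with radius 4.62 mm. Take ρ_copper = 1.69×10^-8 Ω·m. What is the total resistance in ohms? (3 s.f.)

Seg 1: A = π(d/2)² = π(1.1650e-02 m)² = 4.264e-04 m²
R_1 = (1.69×10^-8)(2160)/(4.264e-04) = 0.08561 Ω
Seg 2: A = 360 mm² = 3.600e-04 m²
R_2 = (1.69×10^-8)(2250)/(3.600e-04) = 0.1056 Ω
Seg 3: A = πr² = π(4.6200e-03 m)² = 6.706e-05 m²
R_3 = (1.69×10^-8)(2830)/(6.706e-05) = 0.7132 Ω
R_total = R_1 + R_2 + R_3 = 0.904 Ω

0.904 Ω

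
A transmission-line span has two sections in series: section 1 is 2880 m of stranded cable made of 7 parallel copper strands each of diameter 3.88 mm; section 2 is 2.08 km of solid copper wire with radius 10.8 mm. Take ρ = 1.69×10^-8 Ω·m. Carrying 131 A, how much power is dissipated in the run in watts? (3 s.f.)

11700 W

Section 1: A_strand = π(1.9400e-03)² = 1.182e-05 m²; R₁ = ρL/(N·A_s) = (1.69×10^-8)(2880)/(7×1.182e-05) = 0.5881 Ω
Section 2: A = πr² = π(1.0800e-02 m)² = 3.664e-04 m²
R₂ = (1.69×10^-8)(2080)/(3.664e-04) = 0.09593 Ω
R = R₁ + R₂ = 0.684 Ω
P = I²R = (131)² × 0.684 = 11700 W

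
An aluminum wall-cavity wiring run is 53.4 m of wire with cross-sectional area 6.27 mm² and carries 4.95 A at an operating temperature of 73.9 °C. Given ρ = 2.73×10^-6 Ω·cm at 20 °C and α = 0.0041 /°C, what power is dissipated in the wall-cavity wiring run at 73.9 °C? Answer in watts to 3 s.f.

6.96 W

ρ = 2.73×10^-6 Ω·cm = 2.73×10^-8 Ω·m
A = 6.27 mm² = 6.270e-06 m²
R₍20₎ = ρL/A = (2.73×10^-8)(53.4)/(6.270e-06) = 0.2325 Ω
R₍73.9₎ = R₍20₎(1 + αΔT) = 0.2325 × (1 + 0.0041×53.9) = 0.2839 Ω
P = I²R = (4.95)² × 0.2839 = 6.96 W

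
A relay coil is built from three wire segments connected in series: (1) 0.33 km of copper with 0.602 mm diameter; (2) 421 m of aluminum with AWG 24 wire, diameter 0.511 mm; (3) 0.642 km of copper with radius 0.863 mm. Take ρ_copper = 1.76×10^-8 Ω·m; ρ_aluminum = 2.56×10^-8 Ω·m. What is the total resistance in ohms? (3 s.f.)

Seg 1: A = π(d/2)² = π(3.0100e-04 m)² = 2.846e-07 m²
R_1 = (1.76×10^-8)(330)/(2.846e-07) = 20.41 Ω
Seg 2: A = π(0.511/2 mm)² = π(2.5550e-04 m)² = 2.051e-07 m²
R_2 = (2.56×10^-8)(421)/(2.051e-07) = 52.55 Ω
Seg 3: A = πr² = π(8.6300e-04 m)² = 2.340e-06 m²
R_3 = (1.76×10^-8)(642)/(2.340e-06) = 4.829 Ω
R_total = R_1 + R_2 + R_3 = 77.8 Ω

77.8 Ω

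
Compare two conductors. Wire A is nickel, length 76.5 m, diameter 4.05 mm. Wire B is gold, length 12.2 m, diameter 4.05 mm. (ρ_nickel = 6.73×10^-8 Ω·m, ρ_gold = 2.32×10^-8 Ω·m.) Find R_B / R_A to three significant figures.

R ∝ ρL/d², so R_B/R_A = (ρ_B/ρ_A) × (L_B/L_A)
= (2.32×10^-8/6.73×10^-8) × (12.2/76.5) = 0.0550

0.0550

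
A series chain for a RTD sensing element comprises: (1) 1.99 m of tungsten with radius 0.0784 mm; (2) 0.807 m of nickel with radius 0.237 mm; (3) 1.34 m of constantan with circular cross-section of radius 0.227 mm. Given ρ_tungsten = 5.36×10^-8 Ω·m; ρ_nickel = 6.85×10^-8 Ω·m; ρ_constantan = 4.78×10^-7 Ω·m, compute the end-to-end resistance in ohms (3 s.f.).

Seg 1: A = πr² = π(7.8400e-05 m)² = 1.931e-08 m²
R_1 = (5.36×10^-8)(1.99)/(1.931e-08) = 5.524 Ω
Seg 2: A = πr² = π(2.3700e-04 m)² = 1.765e-07 m²
R_2 = (6.85×10^-8)(0.807)/(1.765e-07) = 0.3133 Ω
Seg 3: A = πr² = π(2.2700e-04 m)² = 1.619e-07 m²
R_3 = (4.78×10^-7)(1.34)/(1.619e-07) = 3.957 Ω
R_total = R_1 + R_2 + R_3 = 9.79 Ω

9.79 Ω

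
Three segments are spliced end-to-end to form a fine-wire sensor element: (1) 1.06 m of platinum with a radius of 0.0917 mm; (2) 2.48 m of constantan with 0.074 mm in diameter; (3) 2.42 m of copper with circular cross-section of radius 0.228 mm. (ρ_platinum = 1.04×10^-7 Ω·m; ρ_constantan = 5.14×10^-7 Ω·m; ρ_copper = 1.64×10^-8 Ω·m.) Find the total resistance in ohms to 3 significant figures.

301 Ω

Seg 1: A = πr² = π(9.1700e-05 m)² = 2.642e-08 m²
R_1 = (1.04×10^-7)(1.06)/(2.642e-08) = 4.173 Ω
Seg 2: A = π(d/2)² = π(3.7000e-05 m)² = 4.301e-09 m²
R_2 = (5.14×10^-7)(2.48)/(4.301e-09) = 296.4 Ω
Seg 3: A = πr² = π(2.2800e-04 m)² = 1.633e-07 m²
R_3 = (1.64×10^-8)(2.42)/(1.633e-07) = 0.243 Ω
R_total = R_1 + R_2 + R_3 = 301 Ω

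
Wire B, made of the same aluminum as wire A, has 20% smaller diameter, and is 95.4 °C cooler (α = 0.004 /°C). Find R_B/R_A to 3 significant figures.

R ∝ ρL/d² with ρ ∝ (1+αΔT), so R_B/R_A = (1 − 20/100)⁻² × (1 − 0.004×95.4)
= 1.562 × 0.6184 = 0.966

0.966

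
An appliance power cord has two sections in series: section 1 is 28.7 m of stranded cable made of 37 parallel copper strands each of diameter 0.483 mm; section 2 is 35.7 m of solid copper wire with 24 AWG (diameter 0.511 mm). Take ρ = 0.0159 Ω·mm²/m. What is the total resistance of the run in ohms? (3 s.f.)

2.84 Ω

ρ = 0.0159 Ω·mm²/m = 1.59×10^-8 Ω·m
Section 1: A_strand = π(2.4150e-04)² = 1.832e-07 m²; R₁ = ρL/(N·A_s) = (1.59×10^-8)(28.7)/(37×1.832e-07) = 0.06731 Ω
Section 2: A = π(0.511/2 mm)² = π(2.5550e-04 m)² = 2.051e-07 m²
R₂ = (1.59×10^-8)(35.7)/(2.051e-07) = 2.768 Ω
R = R₁ + R₂ = 2.84 Ω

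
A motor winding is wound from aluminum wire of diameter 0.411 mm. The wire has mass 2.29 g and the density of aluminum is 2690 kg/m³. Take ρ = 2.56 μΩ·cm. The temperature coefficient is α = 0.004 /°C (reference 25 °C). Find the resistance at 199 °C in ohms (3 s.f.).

2.10 Ω

ρ = 2.56 μΩ·cm = 2.56×10^-8 Ω·m
A = π(d/2)² = π(2.0550e-04 m)² = 1.3267e-07 m²
L = m/(density·A) = 0.00229/(2690×1.3267e-07) = 6.417 m
R = ρL/A = (2.56×10^-8)(6.417)/(1.3267e-07) = 1.238 Ω
R(199 °C) = 1.238 × (1 + 0.004×174) = 2.10 Ω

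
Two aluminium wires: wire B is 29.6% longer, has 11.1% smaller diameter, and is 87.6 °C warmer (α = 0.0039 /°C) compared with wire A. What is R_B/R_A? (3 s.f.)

R ∝ ρL/d² with ρ ∝ (1+αΔT), so R_B/R_A = (1 + 29.6/100) × (1 − 11.1/100)⁻² × (1 + 0.0039×87.6)
= 1.296 × 1.265 × 1.342 = 2.20

2.20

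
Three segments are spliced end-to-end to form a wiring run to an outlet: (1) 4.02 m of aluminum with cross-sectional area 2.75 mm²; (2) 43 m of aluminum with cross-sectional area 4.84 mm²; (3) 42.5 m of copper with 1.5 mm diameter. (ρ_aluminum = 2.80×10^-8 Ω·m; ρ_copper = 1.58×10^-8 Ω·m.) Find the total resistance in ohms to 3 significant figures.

0.670 Ω

Seg 1: A = 2.75 mm² = 2.750e-06 m²
R_1 = (2.80×10^-8)(4.02)/(2.750e-06) = 0.04093 Ω
Seg 2: A = 4.84 mm² = 4.840e-06 m²
R_2 = (2.80×10^-8)(43)/(4.840e-06) = 0.2488 Ω
Seg 3: A = π(d/2)² = π(7.5000e-04 m)² = 1.767e-06 m²
R_3 = (1.58×10^-8)(42.5)/(1.767e-06) = 0.38 Ω
R_total = R_1 + R_2 + R_3 = 0.670 Ω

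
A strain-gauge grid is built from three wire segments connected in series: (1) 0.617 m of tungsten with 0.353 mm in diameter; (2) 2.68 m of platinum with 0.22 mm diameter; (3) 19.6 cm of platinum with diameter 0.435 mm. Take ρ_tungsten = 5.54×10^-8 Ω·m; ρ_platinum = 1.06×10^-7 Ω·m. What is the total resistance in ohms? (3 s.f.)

Seg 1: A = π(d/2)² = π(1.7650e-04 m)² = 9.787e-08 m²
R_1 = (5.54×10^-8)(0.617)/(9.787e-08) = 0.3493 Ω
Seg 2: A = π(d/2)² = π(1.1000e-04 m)² = 3.801e-08 m²
R_2 = (1.06×10^-7)(2.68)/(3.801e-08) = 7.473 Ω
Seg 3: A = π(d/2)² = π(2.1750e-04 m)² = 1.486e-07 m²
R_3 = (1.06×10^-7)(0.196)/(1.486e-07) = 0.1398 Ω
R_total = R_1 + R_2 + R_3 = 7.96 Ω

7.96 Ω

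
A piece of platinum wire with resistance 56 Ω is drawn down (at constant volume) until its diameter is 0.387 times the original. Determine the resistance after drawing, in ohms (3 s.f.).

Volume constant ⇒ L' = L/r² with r = 0.387. R' = ρL'/A' = ρ(L/r²)/(πr²d₀²/4) = R/r⁴.
R' = 44.58 × 56 = 2500 Ω

2500 Ω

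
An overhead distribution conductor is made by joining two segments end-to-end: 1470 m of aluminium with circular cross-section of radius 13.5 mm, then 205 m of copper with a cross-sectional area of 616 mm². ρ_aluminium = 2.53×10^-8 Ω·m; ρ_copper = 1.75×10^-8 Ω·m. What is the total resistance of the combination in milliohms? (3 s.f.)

Segment 1: A = πr² = π(1.3500e-02 m)² = 5.726e-04 m²
R₁ = ρL/A = (2.53×10^-8)(1470)/(5.726e-04) = 0.06496 Ω
Segment 2: A = 616 mm² = 6.160e-04 m²
R₂ = (1.75×10^-8)(205)/(6.160e-04) = 0.005824 Ω
R = R₁ + R₂ = 70.8 mΩ

70.8 mΩ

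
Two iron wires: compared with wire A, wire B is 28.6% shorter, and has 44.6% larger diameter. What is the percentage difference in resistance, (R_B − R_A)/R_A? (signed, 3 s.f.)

-65.9%

R ∝ L/d², so R_B/R_A = (1 − 28.6/100) × (1 + 44.6/100)⁻²
= 0.714 × 0.4783 = 0.3415
(R_B − R_A)/R_A = 0.3415 − 1 = -65.9%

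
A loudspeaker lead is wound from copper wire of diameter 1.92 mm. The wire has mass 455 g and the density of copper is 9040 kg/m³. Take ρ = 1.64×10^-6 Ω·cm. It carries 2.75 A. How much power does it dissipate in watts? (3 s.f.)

ρ = 1.64×10^-6 Ω·cm = 1.64×10^-8 Ω·m
A = π(d/2)² = π(9.6000e-04 m)² = 2.8953e-06 m²
L = m/(density·A) = 0.455/(9040×2.8953e-06) = 17.38 m
R = ρL/A = (1.64×10^-8)(17.38)/(2.8953e-06) = 0.09847 Ω
P = I²R = (2.75)² × 0.09847 = 0.745 W

0.745 W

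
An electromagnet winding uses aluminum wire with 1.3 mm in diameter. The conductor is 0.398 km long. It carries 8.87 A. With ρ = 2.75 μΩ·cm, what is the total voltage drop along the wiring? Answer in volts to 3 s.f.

73.1 V

ρ = 2.75 μΩ·cm = 2.75×10^-8 Ω·m
A = π(d/2)² = π(6.5000e-04 m)² = 1.327e-06 m²
R = ρL/A = (2.75×10^-8)(398)/(1.327e-06) = 8.246 Ω
V = IR = 8.87 × 8.246 = 73.1 V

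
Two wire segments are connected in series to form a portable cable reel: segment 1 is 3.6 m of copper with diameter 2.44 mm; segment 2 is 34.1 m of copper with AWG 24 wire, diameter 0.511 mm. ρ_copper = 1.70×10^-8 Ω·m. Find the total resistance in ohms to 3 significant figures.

Segment 1: A = π(d/2)² = π(1.2200e-03 m)² = 4.676e-06 m²
R₁ = ρL/A = (1.70×10^-8)(3.6)/(4.676e-06) = 0.01309 Ω
Segment 2: A = π(0.511/2 mm)² = π(2.5550e-04 m)² = 2.051e-07 m²
R₂ = (1.70×10^-8)(34.1)/(2.051e-07) = 2.827 Ω
R = R₁ + R₂ = 2.84 Ω

2.84 Ω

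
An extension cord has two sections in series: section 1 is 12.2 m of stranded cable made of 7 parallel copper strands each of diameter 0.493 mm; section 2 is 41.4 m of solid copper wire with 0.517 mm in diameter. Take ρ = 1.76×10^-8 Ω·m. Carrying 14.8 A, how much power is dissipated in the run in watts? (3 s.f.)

795 W

Section 1: A_strand = π(2.4650e-04)² = 1.909e-07 m²; R₁ = ρL/(N·A_s) = (1.76×10^-8)(12.2)/(7×1.909e-07) = 0.1607 Ω
Section 2: A = π(d/2)² = π(2.5850e-04 m)² = 2.099e-07 m²
R₂ = (1.76×10^-8)(41.4)/(2.099e-07) = 3.471 Ω
R = R₁ + R₂ = 3.632 Ω
P = I²R = (14.8)² × 3.632 = 795 W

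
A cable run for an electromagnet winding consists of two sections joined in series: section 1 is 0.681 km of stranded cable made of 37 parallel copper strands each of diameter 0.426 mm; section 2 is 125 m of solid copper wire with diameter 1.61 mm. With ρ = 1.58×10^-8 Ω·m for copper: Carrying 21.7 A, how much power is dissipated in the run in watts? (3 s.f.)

Section 1: A_strand = π(2.1300e-04)² = 1.425e-07 m²; R₁ = ρL/(N·A_s) = (1.58×10^-8)(681)/(37×1.425e-07) = 2.04 Ω
Section 2: A = π(d/2)² = π(8.0500e-04 m)² = 2.036e-06 m²
R₂ = (1.58×10^-8)(125)/(2.036e-06) = 0.9701 Ω
R = R₁ + R₂ = 3.01 Ω
P = I²R = (21.7)² × 3.01 = 1420 W

1420 W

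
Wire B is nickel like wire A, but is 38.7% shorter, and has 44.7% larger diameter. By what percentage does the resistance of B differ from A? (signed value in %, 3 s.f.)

R ∝ L/d², so R_B/R_A = (1 − 38.7/100) × (1 + 44.7/100)⁻²
= 0.613 × 0.4776 = 0.2928
(R_B − R_A)/R_A = 0.2928 − 1 = -70.7%

-70.7%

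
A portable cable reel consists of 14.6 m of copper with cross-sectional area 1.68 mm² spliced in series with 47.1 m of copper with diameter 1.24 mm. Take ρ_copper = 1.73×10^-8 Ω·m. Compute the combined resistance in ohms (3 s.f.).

Segment 1: A = 1.68 mm² = 1.680e-06 m²
R₁ = ρL/A = (1.73×10^-8)(14.6)/(1.680e-06) = 0.1503 Ω
Segment 2: A = π(d/2)² = π(6.2000e-04 m)² = 1.208e-06 m²
R₂ = (1.73×10^-8)(47.1)/(1.208e-06) = 0.6747 Ω
R = R₁ + R₂ = 0.825 Ω

0.825 Ω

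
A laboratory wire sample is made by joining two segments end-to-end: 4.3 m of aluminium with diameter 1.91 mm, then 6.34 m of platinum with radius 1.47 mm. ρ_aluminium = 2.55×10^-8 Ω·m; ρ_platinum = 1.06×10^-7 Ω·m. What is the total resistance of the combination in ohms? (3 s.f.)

0.137 Ω

Segment 1: A = π(d/2)² = π(9.5500e-04 m)² = 2.865e-06 m²
R₁ = ρL/A = (2.55×10^-8)(4.3)/(2.865e-06) = 0.03827 Ω
Segment 2: A = πr² = π(1.4700e-03 m)² = 6.789e-06 m²
R₂ = (1.06×10^-7)(6.34)/(6.789e-06) = 0.09899 Ω
R = R₁ + R₂ = 0.137 Ω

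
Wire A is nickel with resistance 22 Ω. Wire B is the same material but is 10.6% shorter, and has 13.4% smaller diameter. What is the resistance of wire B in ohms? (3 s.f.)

R ∝ L/d², so R_B/R_A = (1 − 10.6/100) × (1 − 13.4/100)⁻²
= 0.894 × 1.333 = 1.192
R_B = 1.192 × 22 = 26.2 Ω

26.2 Ω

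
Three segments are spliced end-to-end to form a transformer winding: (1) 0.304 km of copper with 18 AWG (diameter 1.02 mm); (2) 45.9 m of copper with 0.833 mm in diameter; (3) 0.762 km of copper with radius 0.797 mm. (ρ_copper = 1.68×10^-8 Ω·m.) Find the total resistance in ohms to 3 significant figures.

14.1 Ω

Seg 1: A = π(1.02/2 mm)² = π(5.1000e-04 m)² = 8.171e-07 m²
R_1 = (1.68×10^-8)(304)/(8.171e-07) = 6.25 Ω
Seg 2: A = π(d/2)² = π(4.1650e-04 m)² = 5.450e-07 m²
R_2 = (1.68×10^-8)(45.9)/(5.450e-07) = 1.415 Ω
Seg 3: A = πr² = π(7.9700e-04 m)² = 1.996e-06 m²
R_3 = (1.68×10^-8)(762)/(1.996e-06) = 6.415 Ω
R_total = R_1 + R_2 + R_3 = 14.1 Ω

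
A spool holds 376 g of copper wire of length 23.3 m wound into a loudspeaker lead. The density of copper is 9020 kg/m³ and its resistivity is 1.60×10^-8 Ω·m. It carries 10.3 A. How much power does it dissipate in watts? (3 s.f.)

A = m/(density·L) = 0.376/(9020×23.3) = 1.7891e-06 m²
R = ρL/A = (1.60×10^-8)(23.3)/(1.7891e-06) = 0.2084 Ω
P = I²R = (10.3)² × 0.2084 = 22.1 W

22.1 W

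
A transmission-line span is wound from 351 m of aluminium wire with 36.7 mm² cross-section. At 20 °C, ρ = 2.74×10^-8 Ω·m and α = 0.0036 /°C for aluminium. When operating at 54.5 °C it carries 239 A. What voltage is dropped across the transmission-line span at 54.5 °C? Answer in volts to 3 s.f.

A = 36.7 mm² = 3.670e-05 m²
R₍20₎ = ρL/A = (2.74×10^-8)(351)/(3.670e-05) = 0.2621 Ω
R₍54.5₎ = R₍20₎(1 + αΔT) = 0.2621 × (1 + 0.0036×34.5) = 0.2946 Ω
V = IR = 239 × 0.2946 = 70.4 V

70.4 V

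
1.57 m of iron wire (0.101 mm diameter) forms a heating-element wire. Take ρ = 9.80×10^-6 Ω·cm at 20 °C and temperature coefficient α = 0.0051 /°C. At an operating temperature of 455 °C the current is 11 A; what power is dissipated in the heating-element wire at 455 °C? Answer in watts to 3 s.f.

7480 W

ρ = 9.80×10^-6 Ω·cm = 9.80×10^-8 Ω·m
A = π(d/2)² = π(5.0500e-05 m)² = 8.012e-09 m²
R₍20₎ = ρL/A = (9.80×10^-8)(1.57)/(8.012e-09) = 19.2 Ω
R₍455₎ = R₍20₎(1 + αΔT) = 19.2 × (1 + 0.0051×435) = 61.81 Ω
P = I²R = (11)² × 61.81 = 7480 W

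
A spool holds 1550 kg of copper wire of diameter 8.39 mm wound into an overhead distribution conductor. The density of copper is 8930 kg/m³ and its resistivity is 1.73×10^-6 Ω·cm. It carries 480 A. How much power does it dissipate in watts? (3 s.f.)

ρ = 1.73×10^-6 Ω·cm = 1.73×10^-8 Ω·m
A = π(d/2)² = π(4.1950e-03 m)² = 5.5286e-05 m²
L = m/(density·A) = 1550/(8930×5.5286e-05) = 3140 m
R = ρL/A = (1.73×10^-8)(3140)/(5.5286e-05) = 0.9824 Ω
P = I²R = (480)² × 0.9824 = 2.26×10^5 W

2.26×10^5 W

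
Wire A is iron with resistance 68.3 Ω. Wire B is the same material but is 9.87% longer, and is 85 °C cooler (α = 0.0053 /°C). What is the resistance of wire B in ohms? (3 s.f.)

41.2 Ω

R ∝ ρL/d² with ρ ∝ (1+αΔT), so R_B/R_A = (1 + 9.87/100) × (1 − 0.0053×85)
= 1.099 × 0.5495 = 0.6037
R_B = 0.6037 × 68.3 = 41.2 Ω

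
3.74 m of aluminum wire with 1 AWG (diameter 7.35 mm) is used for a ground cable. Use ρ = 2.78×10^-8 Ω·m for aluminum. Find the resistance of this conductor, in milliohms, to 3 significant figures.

A = π(7.35/2 mm)² = π(3.6750e-03 m)² = 4.243e-05 m²
R = ρL/A = (2.78×10^-8)(3.74 m)/(4.243e-05 m²) = 2.45 mΩ

2.45 mΩ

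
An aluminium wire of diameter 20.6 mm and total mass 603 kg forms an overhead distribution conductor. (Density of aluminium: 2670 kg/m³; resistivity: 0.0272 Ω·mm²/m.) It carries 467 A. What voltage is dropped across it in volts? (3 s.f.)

25.8 V

ρ = 0.0272 Ω·mm²/m = 2.72×10^-8 Ω·m
A = π(d/2)² = π(1.0300e-02 m)² = 3.3329e-04 m²
L = m/(density·A) = 603/(2670×3.3329e-04) = 677.6 m
R = ρL/A = (2.72×10^-8)(677.6)/(3.3329e-04) = 0.0553 Ω
V = IR = 467 × 0.0553 = 25.8 V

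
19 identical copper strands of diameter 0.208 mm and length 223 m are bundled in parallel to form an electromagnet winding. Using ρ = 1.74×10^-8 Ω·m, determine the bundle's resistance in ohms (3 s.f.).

A_strand = π(1.0400e-04 m)² = 3.398e-08 m²
R_strand = ρL/A = (1.74×10^-8)(223)/(3.398e-08) = 114.2 Ω
R_total = R_strand/N = 114.2/19 = 6.01 Ω

6.01 Ω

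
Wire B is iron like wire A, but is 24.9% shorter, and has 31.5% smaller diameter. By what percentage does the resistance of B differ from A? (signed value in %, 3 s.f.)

R ∝ L/d², so R_B/R_A = (1 − 24.9/100) × (1 − 31.5/100)⁻²
= 0.751 × 2.131 = 1.601
(R_B − R_A)/R_A = 1.601 − 1 = 60.1%

60.1%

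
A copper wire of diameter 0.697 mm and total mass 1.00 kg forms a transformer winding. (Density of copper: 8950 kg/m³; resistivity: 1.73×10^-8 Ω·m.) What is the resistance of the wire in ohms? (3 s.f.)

A = π(d/2)² = π(3.4850e-04 m)² = 3.8155e-07 m²
L = m/(density·A) = 1/(8950×3.8155e-07) = 292.8 m
R = ρL/A = (1.73×10^-8)(292.8)/(3.8155e-07) = 13.3 Ω

13.3 Ω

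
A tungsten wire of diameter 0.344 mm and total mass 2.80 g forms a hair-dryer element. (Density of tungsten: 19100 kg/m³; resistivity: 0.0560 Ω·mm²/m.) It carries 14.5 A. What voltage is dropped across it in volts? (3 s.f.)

13.8 V

ρ = 0.0560 Ω·mm²/m = 5.60×10^-8 Ω·m
A = π(d/2)² = π(1.7200e-04 m)² = 9.2941e-08 m²
L = m/(density·A) = 0.0028/(19100×9.2941e-08) = 1.577 m
R = ρL/A = (5.60×10^-8)(1.577)/(9.2941e-08) = 0.9504 Ω
V = IR = 14.5 × 0.9504 = 13.8 V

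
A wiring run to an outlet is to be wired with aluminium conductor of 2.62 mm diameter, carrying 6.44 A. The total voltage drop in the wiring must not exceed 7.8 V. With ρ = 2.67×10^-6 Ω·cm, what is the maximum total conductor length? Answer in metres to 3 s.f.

ρ = 2.67×10^-6 Ω·cm = 2.67×10^-8 Ω·m
A = π(d/2)² = π(1.3100e-03 m)² = 5.391e-06 m²
L_max = V_max·A/(1·ρI) = (7.8)(5.391e-06)/(2.67×10^-8×6.44) = 245 m

245 m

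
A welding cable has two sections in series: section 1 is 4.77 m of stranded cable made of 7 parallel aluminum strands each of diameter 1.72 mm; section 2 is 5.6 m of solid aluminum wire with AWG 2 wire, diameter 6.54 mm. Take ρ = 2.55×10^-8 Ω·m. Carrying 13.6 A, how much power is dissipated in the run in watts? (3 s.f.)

Section 1: A_strand = π(8.6000e-04)² = 2.324e-06 m²; R₁ = ρL/(N·A_s) = (2.55×10^-8)(4.77)/(7×2.324e-06) = 0.007478 Ω
Section 2: A = π(6.54/2 mm)² = π(3.2700e-03 m)² = 3.359e-05 m²
R₂ = (2.55×10^-8)(5.6)/(3.359e-05) = 0.004251 Ω
R = R₁ + R₂ = 0.01173 Ω
P = I²R = (13.6)² × 0.01173 = 2.17 W

2.17 W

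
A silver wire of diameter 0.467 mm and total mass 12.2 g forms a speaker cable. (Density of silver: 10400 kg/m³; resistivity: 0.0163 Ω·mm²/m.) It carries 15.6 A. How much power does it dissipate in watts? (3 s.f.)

159 W

ρ = 0.0163 Ω·mm²/m = 1.63×10^-8 Ω·m
A = π(d/2)² = π(2.3350e-04 m)² = 1.7129e-07 m²
L = m/(density·A) = 0.0122/(10400×1.7129e-07) = 6.849 m
R = ρL/A = (1.63×10^-8)(6.849)/(1.7129e-07) = 0.6517 Ω
P = I²R = (15.6)² × 0.6517 = 159 W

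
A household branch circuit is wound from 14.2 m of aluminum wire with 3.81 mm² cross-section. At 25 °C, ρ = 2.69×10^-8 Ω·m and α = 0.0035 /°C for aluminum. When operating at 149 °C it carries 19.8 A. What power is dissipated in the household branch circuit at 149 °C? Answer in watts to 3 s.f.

56.4 W

A = 3.81 mm² = 3.810e-06 m²
R₍25₎ = ρL/A = (2.69×10^-8)(14.2)/(3.810e-06) = 0.1003 Ω
R₍149₎ = R₍25₎(1 + αΔT) = 0.1003 × (1 + 0.0035×124) = 0.1438 Ω
P = I²R = (19.8)² × 0.1438 = 56.4 W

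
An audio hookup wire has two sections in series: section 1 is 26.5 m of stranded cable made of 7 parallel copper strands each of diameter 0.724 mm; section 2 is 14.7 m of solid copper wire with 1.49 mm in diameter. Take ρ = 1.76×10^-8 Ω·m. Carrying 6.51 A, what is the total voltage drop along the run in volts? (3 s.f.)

2.02 V

Section 1: A_strand = π(3.6200e-04)² = 4.117e-07 m²; R₁ = ρL/(N·A_s) = (1.76×10^-8)(26.5)/(7×4.117e-07) = 0.1618 Ω
Section 2: A = π(d/2)² = π(7.4500e-04 m)² = 1.744e-06 m²
R₂ = (1.76×10^-8)(14.7)/(1.744e-06) = 0.1484 Ω
R = R₁ + R₂ = 0.3102 Ω
V = IR = 6.51 × 0.3102 = 2.02 V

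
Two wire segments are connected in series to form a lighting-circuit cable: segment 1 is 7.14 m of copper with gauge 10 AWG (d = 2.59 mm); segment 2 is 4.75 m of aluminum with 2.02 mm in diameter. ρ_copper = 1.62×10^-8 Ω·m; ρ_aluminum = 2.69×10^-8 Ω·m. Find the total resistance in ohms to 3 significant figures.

0.0618 Ω

Segment 1: A = π(2.59/2 mm)² = π(1.2950e-03 m)² = 5.269e-06 m²
R₁ = ρL/A = (1.62×10^-8)(7.14)/(5.269e-06) = 0.02195 Ω
Segment 2: A = π(d/2)² = π(1.0100e-03 m)² = 3.205e-06 m²
R₂ = (2.69×10^-8)(4.75)/(3.205e-06) = 0.03987 Ω
R = R₁ + R₂ = 0.0618 Ω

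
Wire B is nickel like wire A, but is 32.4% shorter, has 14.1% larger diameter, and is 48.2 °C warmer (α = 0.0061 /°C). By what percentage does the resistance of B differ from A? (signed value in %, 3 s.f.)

R ∝ ρL/d² with ρ ∝ (1+αΔT), so R_B/R_A = (1 − 32.4/100) × (1 + 14.1/100)⁻² × (1 + 0.0061×48.2)
= 0.676 × 0.7681 × 1.294 = 0.6719
(R_B − R_A)/R_A = 0.6719 − 1 = -32.8%

-32.8%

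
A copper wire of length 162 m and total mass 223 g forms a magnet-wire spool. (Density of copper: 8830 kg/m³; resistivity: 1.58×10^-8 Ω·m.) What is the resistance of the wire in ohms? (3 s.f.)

A = m/(density·L) = 0.223/(8830×162) = 1.5589e-07 m²
R = ρL/A = (1.58×10^-8)(162)/(1.5589e-07) = 16.4 Ω

16.4 Ω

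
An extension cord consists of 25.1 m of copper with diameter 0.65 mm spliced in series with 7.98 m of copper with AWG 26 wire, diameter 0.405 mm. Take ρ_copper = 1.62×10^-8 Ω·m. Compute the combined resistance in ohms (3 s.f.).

2.23 Ω

Segment 1: A = π(d/2)² = π(3.2500e-04 m)² = 3.318e-07 m²
R₁ = ρL/A = (1.62×10^-8)(25.1)/(3.318e-07) = 1.225 Ω
Segment 2: A = π(0.405/2 mm)² = π(2.0250e-04 m)² = 1.288e-07 m²
R₂ = (1.62×10^-8)(7.98)/(1.288e-07) = 1.004 Ω
R = R₁ + R₂ = 2.23 Ω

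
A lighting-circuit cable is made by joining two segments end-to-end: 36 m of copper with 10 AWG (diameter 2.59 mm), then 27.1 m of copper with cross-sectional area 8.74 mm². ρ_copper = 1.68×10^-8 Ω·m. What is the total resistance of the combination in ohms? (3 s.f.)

0.167 Ω

Segment 1: A = π(2.59/2 mm)² = π(1.2950e-03 m)² = 5.269e-06 m²
R₁ = ρL/A = (1.68×10^-8)(36)/(5.269e-06) = 0.1148 Ω
Segment 2: A = 8.74 mm² = 8.740e-06 m²
R₂ = (1.68×10^-8)(27.1)/(8.740e-06) = 0.05209 Ω
R = R₁ + R₂ = 0.167 Ω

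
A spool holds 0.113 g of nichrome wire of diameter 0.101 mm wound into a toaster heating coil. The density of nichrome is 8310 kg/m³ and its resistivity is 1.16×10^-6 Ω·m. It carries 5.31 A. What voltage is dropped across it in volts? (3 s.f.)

1300 V

A = π(d/2)² = π(5.0500e-05 m)² = 8.0118e-09 m²
L = m/(density·A) = 1.130×10^-4/(8310×8.0118e-09) = 1.697 m
R = ρL/A = (1.16×10^-6)(1.697)/(8.0118e-09) = 245.7 Ω
V = IR = 5.31 × 245.7 = 1300 V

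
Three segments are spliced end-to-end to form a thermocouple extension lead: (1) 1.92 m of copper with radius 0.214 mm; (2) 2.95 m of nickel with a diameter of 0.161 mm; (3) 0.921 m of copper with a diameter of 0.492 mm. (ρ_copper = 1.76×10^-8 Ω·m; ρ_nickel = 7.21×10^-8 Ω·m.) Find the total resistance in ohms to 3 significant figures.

10.8 Ω

Seg 1: A = πr² = π(2.1400e-04 m)² = 1.439e-07 m²
R_1 = (1.76×10^-8)(1.92)/(1.439e-07) = 0.2349 Ω
Seg 2: A = π(d/2)² = π(8.0500e-05 m)² = 2.036e-08 m²
R_2 = (7.21×10^-8)(2.95)/(2.036e-08) = 10.45 Ω
Seg 3: A = π(d/2)² = π(2.4600e-04 m)² = 1.901e-07 m²
R_3 = (1.76×10^-8)(0.921)/(1.901e-07) = 0.08526 Ω
R_total = R_1 + R_2 + R_3 = 10.8 Ω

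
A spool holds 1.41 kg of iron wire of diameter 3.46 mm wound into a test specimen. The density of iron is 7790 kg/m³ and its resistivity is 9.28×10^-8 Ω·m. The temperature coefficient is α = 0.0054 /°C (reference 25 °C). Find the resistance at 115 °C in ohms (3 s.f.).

0.282 Ω

A = π(d/2)² = π(1.7300e-03 m)² = 9.4025e-06 m²
L = m/(density·A) = 1.41/(7790×9.4025e-06) = 19.25 m
R = ρL/A = (9.28×10^-8)(19.25)/(9.4025e-06) = 0.19 Ω
R(115 °C) = 0.19 × (1 + 0.0054×90) = 0.282 Ω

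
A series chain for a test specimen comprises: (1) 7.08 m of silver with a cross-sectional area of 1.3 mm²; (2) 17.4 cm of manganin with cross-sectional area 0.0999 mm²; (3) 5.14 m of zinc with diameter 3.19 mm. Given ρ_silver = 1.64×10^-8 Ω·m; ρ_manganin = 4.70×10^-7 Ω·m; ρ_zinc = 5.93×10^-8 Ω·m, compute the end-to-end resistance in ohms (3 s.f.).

Seg 1: A = 1.3 mm² = 1.300e-06 m²
R_1 = (1.64×10^-8)(7.08)/(1.300e-06) = 0.08932 Ω
Seg 2: A = 0.0999 mm² = 9.990e-08 m²
R_2 = (4.70×10^-7)(0.174)/(9.990e-08) = 0.8186 Ω
Seg 3: A = π(d/2)² = π(1.5950e-03 m)² = 7.992e-06 m²
R_3 = (5.93×10^-8)(5.14)/(7.992e-06) = 0.03814 Ω
R_total = R_1 + R_2 + R_3 = 0.946 Ω

0.946 Ω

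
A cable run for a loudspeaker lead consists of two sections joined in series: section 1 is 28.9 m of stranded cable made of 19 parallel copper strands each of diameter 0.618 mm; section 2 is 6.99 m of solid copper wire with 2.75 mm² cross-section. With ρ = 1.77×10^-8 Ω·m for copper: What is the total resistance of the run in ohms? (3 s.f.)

0.135 Ω

Section 1: A_strand = π(3.0900e-04)² = 3.000e-07 m²; R₁ = ρL/(N·A_s) = (1.77×10^-8)(28.9)/(19×3.000e-07) = 0.08975 Ω
Section 2: A = 2.75 mm² = 2.750e-06 m²
R₂ = (1.77×10^-8)(6.99)/(2.750e-06) = 0.04499 Ω
R = R₁ + R₂ = 0.135 Ω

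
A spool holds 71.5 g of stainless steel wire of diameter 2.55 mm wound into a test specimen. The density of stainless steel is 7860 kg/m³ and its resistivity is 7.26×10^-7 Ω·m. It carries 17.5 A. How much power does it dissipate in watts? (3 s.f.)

A = π(d/2)² = π(1.2750e-03 m)² = 5.1071e-06 m²
L = m/(density·A) = 0.0715/(7860×5.1071e-06) = 1.781 m
R = ρL/A = (7.26×10^-7)(1.781)/(5.1071e-06) = 0.2532 Ω
P = I²R = (17.5)² × 0.2532 = 77.5 W

77.5 W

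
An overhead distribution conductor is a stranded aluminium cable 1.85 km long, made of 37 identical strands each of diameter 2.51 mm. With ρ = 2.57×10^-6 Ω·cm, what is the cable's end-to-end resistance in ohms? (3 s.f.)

ρ = 2.57×10^-6 Ω·cm = 2.57×10^-8 Ω·m
A_strand = π(1.2550e-03 m)² = 4.948e-06 m²
R_strand = ρL/A = (2.57×10^-8)(1850)/(4.948e-06) = 9.609 Ω
R_total = R_strand/N = 9.609/37 = 0.260 Ω

0.260 Ω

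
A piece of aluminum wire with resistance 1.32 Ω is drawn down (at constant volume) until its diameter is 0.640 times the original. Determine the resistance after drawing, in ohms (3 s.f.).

7.87 Ω

Volume constant ⇒ L' = L/r² with r = 0.64. R' = ρL'/A' = ρ(L/r²)/(πr²d₀²/4) = R/r⁴.
R' = 5.96 × 1.32 = 7.87 Ω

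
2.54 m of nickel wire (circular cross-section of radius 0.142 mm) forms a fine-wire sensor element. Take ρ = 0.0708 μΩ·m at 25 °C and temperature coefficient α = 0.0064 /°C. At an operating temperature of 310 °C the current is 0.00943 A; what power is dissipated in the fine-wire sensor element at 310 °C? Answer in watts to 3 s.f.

7.13×10^-4 W

ρ = 0.0708 μΩ·m = 7.08×10^-8 Ω·m
A = πr² = π(1.4200e-04 m)² = 6.335e-08 m²
R₍25₎ = ρL/A = (7.08×10^-8)(2.54)/(6.335e-08) = 2.839 Ω
R₍310₎ = R₍25₎(1 + αΔT) = 2.839 × (1 + 0.0064×285) = 8.017 Ω
P = I²R = (0.00943)² × 8.017 = 7.13×10^-4 W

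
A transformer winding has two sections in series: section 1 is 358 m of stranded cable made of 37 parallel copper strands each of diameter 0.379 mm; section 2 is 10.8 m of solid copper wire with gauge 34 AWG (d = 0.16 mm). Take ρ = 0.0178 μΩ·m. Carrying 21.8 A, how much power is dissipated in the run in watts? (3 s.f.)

5270 W

ρ = 0.0178 μΩ·m = 1.78×10^-8 Ω·m
Section 1: A_strand = π(1.8950e-04)² = 1.128e-07 m²; R₁ = ρL/(N·A_s) = (1.78×10^-8)(358)/(37×1.128e-07) = 1.527 Ω
Section 2: A = π(0.16/2 mm)² = π(8.0000e-05 m)² = 2.011e-08 m²
R₂ = (1.78×10^-8)(10.8)/(2.011e-08) = 9.561 Ω
R = R₁ + R₂ = 11.09 Ω
P = I²R = (21.8)² × 11.09 = 5270 W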